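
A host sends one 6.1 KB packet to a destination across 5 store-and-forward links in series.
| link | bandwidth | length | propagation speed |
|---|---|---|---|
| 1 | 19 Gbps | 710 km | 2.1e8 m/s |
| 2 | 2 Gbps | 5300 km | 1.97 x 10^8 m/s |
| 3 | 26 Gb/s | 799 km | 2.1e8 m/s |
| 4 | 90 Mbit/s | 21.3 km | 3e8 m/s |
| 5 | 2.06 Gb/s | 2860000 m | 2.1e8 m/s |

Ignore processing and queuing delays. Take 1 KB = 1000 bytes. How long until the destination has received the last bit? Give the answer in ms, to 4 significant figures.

48.37 ms

L = 48800 bits.
Transmission delays (L/R per hop): 0.00256842, 0.0244, 0.00187692, 0.542222, 0.0236893 ms; sum = 0.594757 ms.
Propagation delays (d/s per hop): 3.38095, 26.9036, 3.80476, 0.071, 13.619 ms; sum = 47.7793 ms.
End-to-end = 48.37 ms.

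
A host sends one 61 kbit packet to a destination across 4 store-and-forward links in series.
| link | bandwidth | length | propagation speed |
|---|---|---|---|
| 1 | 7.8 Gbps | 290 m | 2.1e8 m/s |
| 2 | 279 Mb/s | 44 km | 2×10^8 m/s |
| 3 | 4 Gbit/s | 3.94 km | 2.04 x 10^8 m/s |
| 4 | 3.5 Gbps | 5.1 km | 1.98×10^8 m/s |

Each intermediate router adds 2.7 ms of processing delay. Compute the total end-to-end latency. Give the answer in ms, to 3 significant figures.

8.63 ms

L = 61000 bits.
Transmission delays (L/R per hop): 0.00782051, 0.218638, 0.01525, 0.0174286 ms; sum = 0.259137 ms.
Propagation delays (d/s per hop): 0.00138095, 0.22, 0.0193137, 0.0257576 ms; sum = 0.266452 ms.
Processing at 3 router(s): 3 × 2.7 ms = 8.1 ms.
End-to-end = 8.63 ms.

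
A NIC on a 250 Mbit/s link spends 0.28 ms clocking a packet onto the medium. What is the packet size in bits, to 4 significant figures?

70000 bits

L = R × t_tx = 250000000 b/s × 0.00028 s = 70000 bits.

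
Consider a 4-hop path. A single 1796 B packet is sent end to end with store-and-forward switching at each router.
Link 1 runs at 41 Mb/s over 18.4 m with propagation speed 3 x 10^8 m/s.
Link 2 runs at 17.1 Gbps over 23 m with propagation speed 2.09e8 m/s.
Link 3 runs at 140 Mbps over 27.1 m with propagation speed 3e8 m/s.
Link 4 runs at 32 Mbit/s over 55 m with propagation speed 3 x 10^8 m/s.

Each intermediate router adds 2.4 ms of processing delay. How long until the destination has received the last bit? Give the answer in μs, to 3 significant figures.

8100 μs

L = 1796 × 8 = 14368 bits.
Transmission delays (L/R per hop): 350.439, 0.840234, 102.629, 449 μs; sum = 902.908 μs.
Propagation delays (d/s per hop): 0.0613333, 0.110048, 0.0903333, 0.183333 μs; sum = 0.445048 μs.
Processing at 3 router(s): 3 × 2.4 ms = 7200 μs.
End-to-end = 8100 μs.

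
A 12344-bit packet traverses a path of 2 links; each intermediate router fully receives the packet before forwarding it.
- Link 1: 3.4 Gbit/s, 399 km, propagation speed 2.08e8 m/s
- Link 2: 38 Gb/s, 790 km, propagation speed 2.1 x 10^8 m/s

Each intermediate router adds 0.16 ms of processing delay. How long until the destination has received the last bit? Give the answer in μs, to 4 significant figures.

5844 μs

Transmission delays (L/R per hop): 3.63059, 0.324842 μs; sum = 3.95543 μs.
Propagation delays (d/s per hop): 1918.27, 3761.9 μs; sum = 5680.17 μs.
Processing at 1 router(s): 1 × 0.16 ms = 160 μs.
End-to-end = 5844 μs.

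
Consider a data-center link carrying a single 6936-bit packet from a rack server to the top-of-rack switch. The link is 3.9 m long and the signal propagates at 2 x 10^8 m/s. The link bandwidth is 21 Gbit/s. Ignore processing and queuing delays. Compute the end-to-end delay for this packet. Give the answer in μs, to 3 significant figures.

Transmission delay = L/R = 6936 / 21000000000 = 0.330286 μs.
Propagation delay = d/s = 3.9 m / 200000000 m/s = 0.0195 μs.
Total = 0.350 μs.

0.350 μs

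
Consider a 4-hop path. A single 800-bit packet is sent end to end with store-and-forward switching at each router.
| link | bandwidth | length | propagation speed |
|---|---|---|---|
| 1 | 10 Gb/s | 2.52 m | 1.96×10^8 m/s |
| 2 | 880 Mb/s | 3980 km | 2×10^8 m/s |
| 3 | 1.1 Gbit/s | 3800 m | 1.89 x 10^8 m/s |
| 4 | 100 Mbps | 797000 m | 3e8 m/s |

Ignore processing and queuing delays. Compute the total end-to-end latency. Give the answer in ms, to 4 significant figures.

Transmission delays (L/R per hop): 8e-05, 0.000909091, 0.000727273, 0.008 ms; sum = 0.00971636 ms.
Propagation delays (d/s per hop): 1.28571e-05, 19.9, 0.0201058, 2.65667 ms; sum = 22.5768 ms.
End-to-end = 22.59 ms.

22.59 ms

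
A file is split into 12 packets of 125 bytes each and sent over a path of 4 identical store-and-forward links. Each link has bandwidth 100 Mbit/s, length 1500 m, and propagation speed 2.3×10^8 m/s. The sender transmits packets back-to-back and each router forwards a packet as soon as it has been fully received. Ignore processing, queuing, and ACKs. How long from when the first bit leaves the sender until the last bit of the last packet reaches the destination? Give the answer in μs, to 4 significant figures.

Per-hop transmission t_tx = L/R = 1000/100000000 = 10 μs.
Per-hop propagation t_prop = 1500/2.3e+08 = 6.52174 μs.
Pipeline fill: first packet needs 4·t_tx to clear all hops; remaining 11 packets each add one t_tx.
Total = (4+12-1)·t_tx + 4·t_prop = 15·10 + 4·6.52174 = 176.1 μs.

176.1 μs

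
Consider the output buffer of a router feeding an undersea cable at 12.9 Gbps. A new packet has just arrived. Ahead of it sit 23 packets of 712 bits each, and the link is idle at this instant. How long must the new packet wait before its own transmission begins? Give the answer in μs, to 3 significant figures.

Each queued packet: L/R = 712/12900000000 = 0.0551938 μs.
23 queued → 1.26946 μs.
Queuing delay = 1.27 μs.

1.27 μs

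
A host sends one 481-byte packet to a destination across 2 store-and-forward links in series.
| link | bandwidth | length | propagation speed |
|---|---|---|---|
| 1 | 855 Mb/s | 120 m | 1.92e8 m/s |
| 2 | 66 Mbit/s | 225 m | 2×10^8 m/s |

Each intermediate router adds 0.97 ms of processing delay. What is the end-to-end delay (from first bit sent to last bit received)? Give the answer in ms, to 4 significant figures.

L = 481 × 8 = 3848 bits.
Transmission delays (L/R per hop): 0.00450058, 0.058303 ms; sum = 0.0628036 ms.
Propagation delays (d/s per hop): 0.000625, 0.001125 ms; sum = 0.00175 ms.
Processing at 1 router(s): 1 × 0.97 ms = 0.97 ms.
End-to-end = 1.035 ms.

1.035 ms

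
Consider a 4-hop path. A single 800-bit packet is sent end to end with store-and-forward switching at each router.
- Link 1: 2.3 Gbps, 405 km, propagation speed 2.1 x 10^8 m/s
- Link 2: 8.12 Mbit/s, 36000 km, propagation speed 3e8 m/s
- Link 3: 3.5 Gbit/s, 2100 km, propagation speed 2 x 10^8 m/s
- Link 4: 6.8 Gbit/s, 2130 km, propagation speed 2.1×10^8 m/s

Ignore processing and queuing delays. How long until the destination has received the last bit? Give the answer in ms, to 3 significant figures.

143 ms

Transmission delays (L/R per hop): 0.000347826, 0.0985222, 0.000228571, 0.000117647 ms; sum = 0.0992162 ms.
Propagation delays (d/s per hop): 1.92857, 120, 10.5, 10.1429 ms; sum = 142.571 ms.
End-to-end = 143 ms.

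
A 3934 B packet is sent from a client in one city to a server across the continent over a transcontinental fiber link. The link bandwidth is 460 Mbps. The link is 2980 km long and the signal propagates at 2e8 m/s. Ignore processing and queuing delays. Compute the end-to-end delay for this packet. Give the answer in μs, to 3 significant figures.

15000 μs

L = 3934 × 8 = 31472 bits.
Transmission delay = L/R = 31472 / 460000000 = 68.4174 μs.
Propagation delay = d/s = 2980000 m / 200000000 m/s = 14900 μs.
Total = 15000 μs.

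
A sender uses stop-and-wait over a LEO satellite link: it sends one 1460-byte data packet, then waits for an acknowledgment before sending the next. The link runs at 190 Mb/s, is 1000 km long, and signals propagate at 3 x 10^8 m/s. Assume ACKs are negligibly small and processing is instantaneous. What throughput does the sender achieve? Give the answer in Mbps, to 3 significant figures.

t_tx = L/R = 11680/190000000 = 6.14737e-05 s.
t_prop = 1000000/300000000 = 0.00333333 s; RTT = 0.00666667 s.
Cycle = t_tx + RTT = 0.00672814 s.
Throughput = L / cycle = 11680 / 0.00672814 = 1.74 Mbps.

1.74 Mbps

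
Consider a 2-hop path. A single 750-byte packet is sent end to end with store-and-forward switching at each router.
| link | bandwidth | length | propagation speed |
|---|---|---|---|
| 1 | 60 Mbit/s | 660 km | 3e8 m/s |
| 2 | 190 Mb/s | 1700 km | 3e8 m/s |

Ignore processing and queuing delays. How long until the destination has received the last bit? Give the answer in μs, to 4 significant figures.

7998 μs

L = 750 × 8 = 6000 bits.
Transmission delays (L/R per hop): 100, 31.5789 μs; sum = 131.579 μs.
Propagation delays (d/s per hop): 2200, 5666.67 μs; sum = 7866.67 μs.
End-to-end = 7998 μs.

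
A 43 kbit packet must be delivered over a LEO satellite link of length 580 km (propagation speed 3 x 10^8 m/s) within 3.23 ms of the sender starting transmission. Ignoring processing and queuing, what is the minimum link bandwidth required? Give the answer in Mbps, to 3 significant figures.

Propagation delay = 580000 / 300000000 = 1.93333 ms.
Transmission budget = 3.23 − 1.93333 = 1.29667 ms.
R ≥ L / t_tx = 43000 bits / 0.00129667 s = 33.2 Mbps.

33.2 Mbps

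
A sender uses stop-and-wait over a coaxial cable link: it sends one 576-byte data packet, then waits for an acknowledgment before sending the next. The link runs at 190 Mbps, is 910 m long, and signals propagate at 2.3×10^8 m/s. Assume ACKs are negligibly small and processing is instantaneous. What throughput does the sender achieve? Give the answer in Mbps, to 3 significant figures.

143 Mbps

t_tx = L/R = 4608/190000000 = 2.42526e-05 s.
t_prop = 910/2.3e+08 = 3.95652e-06 s; RTT = 7.91304e-06 s.
Cycle = t_tx + RTT = 3.21657e-05 s.
Throughput = L / cycle = 4608 / 3.21657e-05 = 143 Mbps.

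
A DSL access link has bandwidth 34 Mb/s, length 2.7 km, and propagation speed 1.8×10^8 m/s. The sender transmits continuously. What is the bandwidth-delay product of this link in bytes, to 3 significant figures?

Propagation delay = 2700 / 180000000 = 1.5e-05 s.
BDP = R × t_prop = 34000000 × 1.5e-05 = 510 bits.
In bytes: 510/8 = 63.8 bytes.

63.8 bytes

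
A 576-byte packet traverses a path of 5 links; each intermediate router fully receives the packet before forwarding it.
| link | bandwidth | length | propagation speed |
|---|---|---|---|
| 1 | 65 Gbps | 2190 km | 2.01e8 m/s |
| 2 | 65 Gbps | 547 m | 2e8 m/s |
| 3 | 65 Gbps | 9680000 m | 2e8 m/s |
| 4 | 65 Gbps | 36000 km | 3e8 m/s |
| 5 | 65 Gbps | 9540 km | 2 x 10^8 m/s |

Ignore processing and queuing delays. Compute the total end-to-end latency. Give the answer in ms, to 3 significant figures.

L = 576 × 8 = 4608 bits.
Transmission delay per hop = L/R = 4608/65000000000 = 7.08923e-05 ms; 5 hops → 0.000354462 ms.
Propagation delays (d/s per hop): 10.8955, 0.002735, 48.4, 120, 47.7 ms; sum = 226.998 ms.
End-to-end = 227 ms.

227 ms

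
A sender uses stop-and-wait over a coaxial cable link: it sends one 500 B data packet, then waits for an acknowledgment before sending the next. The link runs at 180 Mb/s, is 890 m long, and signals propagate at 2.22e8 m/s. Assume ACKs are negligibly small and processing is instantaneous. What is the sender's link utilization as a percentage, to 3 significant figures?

t_tx = L/R = 4000/180000000 = 2.22222e-05 s.
t_prop = 890/2.22e+08 = 4.00901e-06 s; RTT = 8.01802e-06 s.
Cycle = t_tx + RTT = 3.02402e-05 s.
Utilization = t_tx / cycle = 2.22222e-05/3.02402e-05 = 73.5 %.

73.5 %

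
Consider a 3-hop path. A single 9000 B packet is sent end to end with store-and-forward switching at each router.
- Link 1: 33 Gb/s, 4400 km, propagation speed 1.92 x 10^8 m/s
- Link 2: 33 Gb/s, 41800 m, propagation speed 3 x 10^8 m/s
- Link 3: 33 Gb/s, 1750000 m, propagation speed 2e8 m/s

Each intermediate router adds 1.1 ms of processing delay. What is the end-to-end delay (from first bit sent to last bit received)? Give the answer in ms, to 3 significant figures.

34.0 ms

L = 9000 × 8 = 72000 bits.
Transmission delay per hop = L/R = 72000/33000000000 = 0.00218182 ms; 3 hops → 0.00654545 ms.
Propagation delays (d/s per hop): 22.9167, 0.139333, 8.75 ms; sum = 31.806 ms.
Processing at 2 router(s): 2 × 1.1 ms = 2.2 ms.
End-to-end = 34.0 ms.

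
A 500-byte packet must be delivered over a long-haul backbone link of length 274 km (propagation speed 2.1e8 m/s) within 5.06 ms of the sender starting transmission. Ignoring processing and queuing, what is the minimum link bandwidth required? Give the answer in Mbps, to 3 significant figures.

1.07 Mbps

L = 4000 bits.
Propagation delay = 274000 / 210000000 = 1.30476 ms.
Transmission budget = 5.06 − 1.30476 = 3.75524 ms.
R ≥ L / t_tx = 4000 bits / 0.00375524 s = 1.07 Mbps.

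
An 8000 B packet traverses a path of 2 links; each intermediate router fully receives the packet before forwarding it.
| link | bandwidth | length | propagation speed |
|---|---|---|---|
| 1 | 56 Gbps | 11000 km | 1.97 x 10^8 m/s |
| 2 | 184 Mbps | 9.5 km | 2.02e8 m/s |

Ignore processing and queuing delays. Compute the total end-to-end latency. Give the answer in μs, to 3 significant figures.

56200 μs

L = 8000 × 8 = 64000 bits.
Transmission delays (L/R per hop): 1.14286, 347.826 μs; sum = 348.969 μs.
Propagation delays (d/s per hop): 55837.6, 47.0297 μs; sum = 55884.6 μs.
End-to-end = 56200 μs.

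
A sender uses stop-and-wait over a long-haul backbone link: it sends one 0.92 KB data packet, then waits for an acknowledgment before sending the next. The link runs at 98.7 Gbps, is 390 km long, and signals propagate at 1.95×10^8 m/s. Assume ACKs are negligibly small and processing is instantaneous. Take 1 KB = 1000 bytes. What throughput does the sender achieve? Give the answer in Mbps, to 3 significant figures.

t_tx = L/R = 7360/98700000000 = 7.45694e-08 s.
t_prop = 390000/195000000 = 0.002 s; RTT = 0.004 s.
Cycle = t_tx + RTT = 0.00400007 s.
Throughput = L / cycle = 7360 / 0.00400007 = 1.84 Mbps.

1.84 Mbps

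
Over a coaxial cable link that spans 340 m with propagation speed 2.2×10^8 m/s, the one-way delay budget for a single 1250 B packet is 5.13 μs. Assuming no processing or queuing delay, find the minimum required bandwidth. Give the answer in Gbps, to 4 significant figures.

L = 10000 bits.
Propagation delay = 340 / 2.2e+08 = 1.54545 μs.
Transmission budget = 5.13 − 1.54545 = 3.58455 μs.
R ≥ L / t_tx = 10000 bits / 3.58455e-06 s = 2.790 Gbps.

2.790 Gbps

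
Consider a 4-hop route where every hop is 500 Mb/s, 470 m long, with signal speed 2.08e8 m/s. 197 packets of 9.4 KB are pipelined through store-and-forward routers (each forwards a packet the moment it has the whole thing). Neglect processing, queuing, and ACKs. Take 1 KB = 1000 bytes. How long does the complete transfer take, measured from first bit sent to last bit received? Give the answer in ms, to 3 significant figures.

30.1 ms

Per-hop transmission t_tx = L/R = 75200/500000000 = 0.1504 ms.
Per-hop propagation t_prop = 470/208000000 = 0.00225962 ms.
Pipeline fill: first packet needs 4·t_tx to clear all hops; remaining 196 packets each add one t_tx.
Total = (4+197-1)·t_tx + 4·t_prop = 200·0.1504 + 4·0.00225962 = 30.1 ms.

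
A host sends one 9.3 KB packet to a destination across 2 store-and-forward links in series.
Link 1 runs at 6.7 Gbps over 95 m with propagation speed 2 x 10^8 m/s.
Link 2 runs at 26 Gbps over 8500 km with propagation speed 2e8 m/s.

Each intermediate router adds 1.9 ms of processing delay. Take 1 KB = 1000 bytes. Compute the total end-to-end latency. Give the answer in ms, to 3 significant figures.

44.4 ms

L = 74400 bits.
Transmission delays (L/R per hop): 0.0111045, 0.00286154 ms; sum = 0.013966 ms.
Propagation delays (d/s per hop): 0.000475, 42.5 ms; sum = 42.5005 ms.
Processing at 1 router(s): 1 × 1.9 ms = 1.9 ms.
End-to-end = 44.4 ms.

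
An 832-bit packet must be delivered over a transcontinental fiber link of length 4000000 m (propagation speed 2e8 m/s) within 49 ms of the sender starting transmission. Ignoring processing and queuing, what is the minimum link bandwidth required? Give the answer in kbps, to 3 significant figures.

28.7 kbps

Propagation delay = 4000000 / 200000000 = 20 ms.
Transmission budget = 49 − 20 = 29 ms.
R ≥ L / t_tx = 832 bits / 0.029 s = 28.7 kbps.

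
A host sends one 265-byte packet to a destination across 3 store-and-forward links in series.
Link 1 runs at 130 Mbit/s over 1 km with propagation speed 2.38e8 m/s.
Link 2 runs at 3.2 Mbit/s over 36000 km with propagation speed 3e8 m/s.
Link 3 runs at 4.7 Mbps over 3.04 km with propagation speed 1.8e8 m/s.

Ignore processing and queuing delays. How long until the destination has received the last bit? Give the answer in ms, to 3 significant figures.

L = 265 × 8 = 2120 bits.
Transmission delays (L/R per hop): 0.0163077, 0.6625, 0.451064 ms; sum = 1.12987 ms.
Propagation delays (d/s per hop): 0.00420168, 120, 0.0168889 ms; sum = 120.021 ms.
End-to-end = 121 ms.

121 ms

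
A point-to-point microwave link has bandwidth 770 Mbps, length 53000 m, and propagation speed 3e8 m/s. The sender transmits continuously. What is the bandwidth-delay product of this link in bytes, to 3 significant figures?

17000 bytes

Propagation delay = 53000 / 300000000 = 0.000176667 s.
BDP = R × t_prop = 770000000 × 0.000176667 = 136033 bits.
In bytes: 136033/8 = 17000 bytes.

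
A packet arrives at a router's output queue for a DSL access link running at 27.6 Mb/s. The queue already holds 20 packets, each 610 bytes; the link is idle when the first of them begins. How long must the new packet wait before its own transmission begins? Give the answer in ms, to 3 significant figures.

3.54 ms

Each queued packet: L/R = 4880/27600000 = 0.176812 ms.
20 queued → 3.53623 ms.
Queuing delay = 3.54 ms.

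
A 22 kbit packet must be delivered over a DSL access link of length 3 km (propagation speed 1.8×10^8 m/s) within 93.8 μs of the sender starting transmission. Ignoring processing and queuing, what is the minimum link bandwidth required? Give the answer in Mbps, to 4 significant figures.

285.2 Mbps

Propagation delay = 3000 / 180000000 = 16.6667 μs.
Transmission budget = 93.8 − 16.6667 = 77.1333 μs.
R ≥ L / t_tx = 22000 bits / 7.71333e-05 s = 285.2 Mbps.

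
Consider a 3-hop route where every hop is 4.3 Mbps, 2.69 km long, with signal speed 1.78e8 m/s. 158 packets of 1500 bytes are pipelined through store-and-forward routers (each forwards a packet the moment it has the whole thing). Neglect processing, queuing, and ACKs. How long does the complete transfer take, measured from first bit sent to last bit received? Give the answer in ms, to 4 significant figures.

Per-hop transmission t_tx = L/R = 12000/4300000 = 2.7907 ms.
Per-hop propagation t_prop = 2690/178000000 = 0.0151124 ms.
Pipeline fill: first packet needs 3·t_tx to clear all hops; remaining 157 packets each add one t_tx.
Total = (3+158-1)·t_tx + 3·t_prop = 160·2.7907 + 3·0.0151124 = 446.6 ms.

446.6 ms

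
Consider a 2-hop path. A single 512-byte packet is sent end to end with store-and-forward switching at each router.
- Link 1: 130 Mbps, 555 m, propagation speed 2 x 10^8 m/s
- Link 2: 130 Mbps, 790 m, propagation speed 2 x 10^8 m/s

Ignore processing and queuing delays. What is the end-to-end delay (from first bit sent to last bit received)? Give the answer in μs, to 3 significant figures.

69.7 μs

L = 512 × 8 = 4096 bits.
Transmission delay per hop = L/R = 4096/130000000 = 31.5077 μs; 2 hops → 63.0154 μs.
Propagation delays (d/s per hop): 2.775, 3.95 μs; sum = 6.725 μs.
End-to-end = 69.7 μs.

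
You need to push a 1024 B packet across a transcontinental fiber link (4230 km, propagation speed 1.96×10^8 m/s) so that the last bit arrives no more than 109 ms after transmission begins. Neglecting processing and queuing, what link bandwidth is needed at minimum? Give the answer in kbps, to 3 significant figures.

L = 8192 bits.
Propagation delay = 4230000 / 196000000 = 21.5816 ms.
Transmission budget = 109 − 21.5816 = 87.4184 ms.
R ≥ L / t_tx = 8192 bits / 0.0874184 s = 93.7 kbps.

93.7 kbps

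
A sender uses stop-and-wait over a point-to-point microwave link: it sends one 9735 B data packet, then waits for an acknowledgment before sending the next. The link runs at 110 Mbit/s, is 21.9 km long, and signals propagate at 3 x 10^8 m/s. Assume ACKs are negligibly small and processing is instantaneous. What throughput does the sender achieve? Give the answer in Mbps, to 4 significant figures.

t_tx = L/R = 77880/110000000 = 0.000708 s.
t_prop = 21900/300000000 = 7.3e-05 s; RTT = 0.000146 s.
Cycle = t_tx + RTT = 0.000854 s.
Throughput = L / cycle = 77880 / 0.000854 = 91.19 Mbps.

91.19 Mbps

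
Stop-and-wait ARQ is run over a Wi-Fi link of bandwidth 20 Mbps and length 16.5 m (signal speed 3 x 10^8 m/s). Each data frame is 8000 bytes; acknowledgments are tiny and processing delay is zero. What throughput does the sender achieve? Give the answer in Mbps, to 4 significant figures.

t_tx = L/R = 64000/20000000 = 0.0032 s.
t_prop = 16.5/300000000 = 5.5e-08 s; RTT = 1.1e-07 s.
Cycle = t_tx + RTT = 0.00320011 s.
Throughput = L / cycle = 64000 / 0.00320011 = 20.00 Mbps.

20.00 Mbps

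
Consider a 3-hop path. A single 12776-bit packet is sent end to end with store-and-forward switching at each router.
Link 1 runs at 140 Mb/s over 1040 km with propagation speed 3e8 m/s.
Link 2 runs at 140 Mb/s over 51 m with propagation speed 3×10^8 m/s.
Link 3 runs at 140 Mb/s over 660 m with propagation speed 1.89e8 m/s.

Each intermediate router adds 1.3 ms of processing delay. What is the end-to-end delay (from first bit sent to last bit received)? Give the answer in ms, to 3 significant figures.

6.34 ms

Transmission delay per hop = L/R = 12776/140000000 = 0.0912571 ms; 3 hops → 0.273771 ms.
Propagation delays (d/s per hop): 3.46667, 0.00017, 0.00349206 ms; sum = 3.47033 ms.
Processing at 2 router(s): 2 × 1.3 ms = 2.6 ms.
End-to-end = 6.34 ms.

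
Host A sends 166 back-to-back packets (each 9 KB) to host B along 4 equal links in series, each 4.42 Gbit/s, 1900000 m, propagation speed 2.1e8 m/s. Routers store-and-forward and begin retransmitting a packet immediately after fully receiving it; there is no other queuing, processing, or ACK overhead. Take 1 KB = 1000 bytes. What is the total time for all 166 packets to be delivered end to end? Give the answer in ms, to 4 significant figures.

Per-hop transmission t_tx = L/R = 72000/4420000000 = 0.0162896 ms.
Per-hop propagation t_prop = 1900000/210000000 = 9.04762 ms.
Pipeline fill: first packet needs 4·t_tx to clear all hops; remaining 165 packets each add one t_tx.
Total = (4+166-1)·t_tx + 4·t_prop = 169·0.0162896 + 4·9.04762 = 38.94 ms.

38.94 ms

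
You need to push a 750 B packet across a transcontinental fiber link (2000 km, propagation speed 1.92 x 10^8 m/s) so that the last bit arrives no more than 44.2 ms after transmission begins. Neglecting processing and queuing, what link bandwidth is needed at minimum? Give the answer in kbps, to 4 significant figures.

L = 6000 bits.
Propagation delay = 2000000 / 192000000 = 10.4167 ms.
Transmission budget = 44.2 − 10.4167 = 33.7833 ms.
R ≥ L / t_tx = 6000 bits / 0.0337833 s = 177.6 kbps.

177.6 kbps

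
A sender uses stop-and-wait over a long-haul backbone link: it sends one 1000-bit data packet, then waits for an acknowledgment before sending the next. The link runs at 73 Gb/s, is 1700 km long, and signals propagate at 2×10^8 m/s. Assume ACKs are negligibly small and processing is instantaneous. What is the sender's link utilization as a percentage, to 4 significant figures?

t_tx = L/R = 1000/73000000000 = 1.36986e-08 s.
t_prop = 1700000/200000000 = 0.0085 s; RTT = 0.017 s.
Cycle = t_tx + RTT = 0.017 s.
Utilization = t_tx / cycle = 1.36986e-08/0.017 = 0.00008058 %.

0.00008058 %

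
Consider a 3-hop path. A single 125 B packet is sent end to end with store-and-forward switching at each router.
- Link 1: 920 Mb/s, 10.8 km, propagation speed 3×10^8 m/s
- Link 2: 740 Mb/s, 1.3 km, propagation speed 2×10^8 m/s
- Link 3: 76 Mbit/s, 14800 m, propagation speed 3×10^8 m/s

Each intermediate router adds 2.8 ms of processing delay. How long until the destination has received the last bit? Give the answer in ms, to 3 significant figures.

5.71 ms

L = 125 × 8 = 1000 bits.
Transmission delays (L/R per hop): 0.00108696, 0.00135135, 0.0131579 ms; sum = 0.0155962 ms.
Propagation delays (d/s per hop): 0.036, 0.0065, 0.0493333 ms; sum = 0.0918333 ms.
Processing at 2 router(s): 2 × 2.8 ms = 5.6 ms.
End-to-end = 5.71 ms.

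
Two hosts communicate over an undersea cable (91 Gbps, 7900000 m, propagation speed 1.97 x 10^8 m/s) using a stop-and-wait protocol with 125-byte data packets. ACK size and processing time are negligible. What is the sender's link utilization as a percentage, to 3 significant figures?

t_tx = L/R = 1000/91000000000 = 1.0989e-08 s.
t_prop = 7900000/197000000 = 0.0401015 s; RTT = 0.080203 s.
Cycle = t_tx + RTT = 0.0802031 s.
Utilization = t_tx / cycle = 1.0989e-08/0.0802031 = 0.0000137 %.

0.0000137 %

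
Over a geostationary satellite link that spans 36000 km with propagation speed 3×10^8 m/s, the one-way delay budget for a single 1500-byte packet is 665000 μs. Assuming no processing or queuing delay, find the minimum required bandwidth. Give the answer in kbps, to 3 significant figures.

22.0 kbps

L = 12000 bits.
Propagation delay = 36000000 / 300000000 = 120000 μs.
Transmission budget = 665000 − 120000 = 545000 μs.
R ≥ L / t_tx = 12000 bits / 0.545 s = 22.0 kbps.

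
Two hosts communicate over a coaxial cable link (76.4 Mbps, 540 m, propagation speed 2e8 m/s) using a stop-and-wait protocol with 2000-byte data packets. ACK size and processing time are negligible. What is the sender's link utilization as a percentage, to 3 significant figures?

t_tx = L/R = 16000/76400000 = 0.000209424 s.
t_prop = 540/200000000 = 2.7e-06 s; RTT = 5.4e-06 s.
Cycle = t_tx + RTT = 0.000214824 s.
Utilization = t_tx / cycle = 0.000209424/0.000214824 = 97.5 %.

97.5 %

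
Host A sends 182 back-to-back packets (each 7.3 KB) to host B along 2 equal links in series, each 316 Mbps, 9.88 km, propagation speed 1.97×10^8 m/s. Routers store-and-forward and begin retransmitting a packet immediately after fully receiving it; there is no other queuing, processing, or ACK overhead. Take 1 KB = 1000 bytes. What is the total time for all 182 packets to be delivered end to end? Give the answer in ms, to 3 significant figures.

33.9 ms

Per-hop transmission t_tx = L/R = 58400/316000000 = 0.18481 ms.
Per-hop propagation t_prop = 9880/197000000 = 0.0501523 ms.
Pipeline fill: first packet needs 2·t_tx to clear all hops; remaining 181 packets each add one t_tx.
Total = (2+182-1)·t_tx + 2·t_prop = 183·0.18481 + 2·0.0501523 = 33.9 ms.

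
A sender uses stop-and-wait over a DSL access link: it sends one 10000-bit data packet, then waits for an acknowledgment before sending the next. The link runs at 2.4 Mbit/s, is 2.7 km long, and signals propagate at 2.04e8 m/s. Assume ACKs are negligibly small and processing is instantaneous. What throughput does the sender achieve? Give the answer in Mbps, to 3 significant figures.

2.38 Mbps

t_tx = L/R = 10000/2400000 = 0.00416667 s.
t_prop = 2700/204000000 = 1.32353e-05 s; RTT = 2.64706e-05 s.
Cycle = t_tx + RTT = 0.00419314 s.
Throughput = L / cycle = 10000 / 0.00419314 = 2.38 Mbps.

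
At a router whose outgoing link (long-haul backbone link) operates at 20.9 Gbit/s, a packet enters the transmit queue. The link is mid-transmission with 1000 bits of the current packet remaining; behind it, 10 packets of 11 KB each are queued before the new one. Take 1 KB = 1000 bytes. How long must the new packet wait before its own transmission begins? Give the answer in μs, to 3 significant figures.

42.2 μs

Each queued packet: L/R = 88000/20900000000 = 4.21053 μs.
10 queued → 42.1053 μs.
Plus remaining 1000 bits of current packet: 0.0478469 μs.
Queuing delay = 42.2 μs.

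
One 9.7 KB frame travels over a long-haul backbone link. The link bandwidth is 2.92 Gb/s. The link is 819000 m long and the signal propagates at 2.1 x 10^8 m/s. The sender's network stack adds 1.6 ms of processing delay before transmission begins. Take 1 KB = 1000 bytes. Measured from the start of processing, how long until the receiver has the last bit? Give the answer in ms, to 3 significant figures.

L = 77600 bits.
Transmission delay = L/R = 77600 / 2920000000 = 0.0265753 ms.
Propagation delay = d/s = 819000 m / 210000000 m/s = 3.9 ms.
Plus processing delay 1.6 ms = 1.6 ms.
Total = 5.53 ms.

5.53 ms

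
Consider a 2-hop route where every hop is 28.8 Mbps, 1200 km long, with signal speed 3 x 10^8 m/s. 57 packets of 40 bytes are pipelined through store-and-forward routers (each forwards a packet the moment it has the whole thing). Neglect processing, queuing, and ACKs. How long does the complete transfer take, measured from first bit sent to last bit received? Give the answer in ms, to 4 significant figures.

8.644 ms

Per-hop transmission t_tx = L/R = 320/28800000 = 0.0111111 ms.
Per-hop propagation t_prop = 1200000/300000000 = 4 ms.
Pipeline fill: first packet needs 2·t_tx to clear all hops; remaining 56 packets each add one t_tx.
Total = (2+57-1)·t_tx + 2·t_prop = 58·0.0111111 + 2·4 = 8.644 ms.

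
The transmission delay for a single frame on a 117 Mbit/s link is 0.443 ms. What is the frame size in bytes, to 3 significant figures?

6480 bytes

L = R × t_tx = 117000000 b/s × 0.000443 s = 51831 bits.
In bytes: 51831 / 8 = 6480 bytes.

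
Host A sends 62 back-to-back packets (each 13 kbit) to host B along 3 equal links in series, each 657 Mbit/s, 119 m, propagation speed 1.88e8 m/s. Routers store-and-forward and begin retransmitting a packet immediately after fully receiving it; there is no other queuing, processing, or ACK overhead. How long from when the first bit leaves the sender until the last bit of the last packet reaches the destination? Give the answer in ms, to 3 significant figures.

Per-hop transmission t_tx = L/R = 13000/657000000 = 0.0197869 ms.
Per-hop propagation t_prop = 119/188000000 = 0.000632979 ms.
Pipeline fill: first packet needs 3·t_tx to clear all hops; remaining 61 packets each add one t_tx.
Total = (3+62-1)·t_tx + 3·t_prop = 64·0.0197869 + 3·0.000632979 = 1.27 ms.

1.27 ms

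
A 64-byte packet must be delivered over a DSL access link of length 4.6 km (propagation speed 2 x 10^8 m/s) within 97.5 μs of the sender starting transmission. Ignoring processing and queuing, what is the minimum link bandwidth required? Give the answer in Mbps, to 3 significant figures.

L = 512 bits.
Propagation delay = 4600 / 200000000 = 23 μs.
Transmission budget = 97.5 − 23 = 74.5 μs.
R ≥ L / t_tx = 512 bits / 7.45e-05 s = 6.87 Mbps.

6.87 Mbps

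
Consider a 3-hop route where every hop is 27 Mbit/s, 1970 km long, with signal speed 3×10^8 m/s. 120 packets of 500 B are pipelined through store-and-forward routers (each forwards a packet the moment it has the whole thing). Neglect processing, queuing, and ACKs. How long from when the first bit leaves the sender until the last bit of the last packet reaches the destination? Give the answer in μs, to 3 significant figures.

Per-hop transmission t_tx = L/R = 4000/27000000 = 148.148 μs.
Per-hop propagation t_prop = 1970000/300000000 = 6566.67 μs.
Pipeline fill: first packet needs 3·t_tx to clear all hops; remaining 119 packets each add one t_tx.
Total = (3+120-1)·t_tx + 3·t_prop = 122·148.148 + 3·6566.67 = 37800 μs.

37800 μs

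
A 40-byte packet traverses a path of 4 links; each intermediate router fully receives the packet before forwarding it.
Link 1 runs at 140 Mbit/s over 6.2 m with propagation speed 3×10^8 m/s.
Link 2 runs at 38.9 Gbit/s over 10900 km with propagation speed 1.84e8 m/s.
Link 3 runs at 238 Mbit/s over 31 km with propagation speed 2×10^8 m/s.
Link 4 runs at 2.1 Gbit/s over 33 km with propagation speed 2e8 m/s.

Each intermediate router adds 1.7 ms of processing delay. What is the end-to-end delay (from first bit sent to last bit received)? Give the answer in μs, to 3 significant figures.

64700 μs

L = 40 × 8 = 320 bits.
Transmission delays (L/R per hop): 2.28571, 0.00822622, 1.34454, 0.152381 μs; sum = 3.79086 μs.
Propagation delays (d/s per hop): 0.0206667, 59239.1, 155, 165 μs; sum = 59559.2 μs.
Processing at 3 router(s): 3 × 1.7 ms = 5100 μs.
End-to-end = 64700 μs.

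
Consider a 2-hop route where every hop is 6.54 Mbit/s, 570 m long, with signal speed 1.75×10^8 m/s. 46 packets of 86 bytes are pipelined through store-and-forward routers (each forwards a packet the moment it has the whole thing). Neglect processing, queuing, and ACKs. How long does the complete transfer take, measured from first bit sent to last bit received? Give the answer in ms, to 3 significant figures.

Per-hop transmission t_tx = L/R = 688/6540000 = 0.105199 ms.
Per-hop propagation t_prop = 570/175000000 = 0.00325714 ms.
Pipeline fill: first packet needs 2·t_tx to clear all hops; remaining 45 packets each add one t_tx.
Total = (2+46-1)·t_tx + 2·t_prop = 47·0.105199 + 2·0.00325714 = 4.95 ms.

4.95 ms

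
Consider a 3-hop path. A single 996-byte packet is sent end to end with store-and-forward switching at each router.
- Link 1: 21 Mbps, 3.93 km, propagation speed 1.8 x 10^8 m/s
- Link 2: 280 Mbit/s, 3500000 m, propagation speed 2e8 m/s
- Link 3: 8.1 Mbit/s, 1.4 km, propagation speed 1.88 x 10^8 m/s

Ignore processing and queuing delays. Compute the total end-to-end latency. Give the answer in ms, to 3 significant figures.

18.9 ms

L = 996 × 8 = 7968 bits.
Transmission delays (L/R per hop): 0.379429, 0.0284571, 0.983704 ms; sum = 1.39159 ms.
Propagation delays (d/s per hop): 0.0218333, 17.5, 0.00744681 ms; sum = 17.5293 ms.
End-to-end = 18.9 ms.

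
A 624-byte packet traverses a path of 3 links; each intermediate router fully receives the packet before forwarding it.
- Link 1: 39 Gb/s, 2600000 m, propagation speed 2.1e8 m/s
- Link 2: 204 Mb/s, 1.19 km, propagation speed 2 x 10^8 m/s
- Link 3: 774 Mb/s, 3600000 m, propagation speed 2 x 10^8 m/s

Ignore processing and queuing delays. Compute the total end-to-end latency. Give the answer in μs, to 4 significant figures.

L = 624 × 8 = 4992 bits.
Transmission delays (L/R per hop): 0.128, 24.4706, 6.44961 μs; sum = 31.0482 μs.
Propagation delays (d/s per hop): 12381, 5.95, 18000 μs; sum = 30386.9 μs.
End-to-end = 30420 μs.

30420 μs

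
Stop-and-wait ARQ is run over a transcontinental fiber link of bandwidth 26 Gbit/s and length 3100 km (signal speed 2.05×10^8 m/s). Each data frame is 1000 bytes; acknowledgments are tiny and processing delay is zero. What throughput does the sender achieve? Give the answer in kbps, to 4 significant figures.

264.5 kbps

t_tx = L/R = 8000/26000000000 = 3.07692e-07 s.
t_prop = 3100000/2.05e+08 = 0.015122 s; RTT = 0.0302439 s.
Cycle = t_tx + RTT = 0.0302442 s.
Throughput = L / cycle = 8000 / 0.0302442 = 264.5 kbps.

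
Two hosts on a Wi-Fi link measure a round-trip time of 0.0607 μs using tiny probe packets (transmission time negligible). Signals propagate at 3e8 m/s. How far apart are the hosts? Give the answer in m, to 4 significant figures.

9.105 m

One-way propagation = RTT/2 = 0.03035 μs.
d = s × t = 300000000 × 3.035e-08 = 9.105 m.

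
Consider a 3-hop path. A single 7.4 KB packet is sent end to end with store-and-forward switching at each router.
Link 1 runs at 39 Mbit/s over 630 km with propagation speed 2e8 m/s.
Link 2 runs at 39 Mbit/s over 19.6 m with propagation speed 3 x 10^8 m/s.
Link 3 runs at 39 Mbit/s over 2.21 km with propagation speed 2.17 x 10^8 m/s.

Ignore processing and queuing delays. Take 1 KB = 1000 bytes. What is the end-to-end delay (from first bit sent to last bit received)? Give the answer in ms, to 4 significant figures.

L = 59200 bits.
Transmission delay per hop = L/R = 59200/39000000 = 1.51795 ms; 3 hops → 4.55385 ms.
Propagation delays (d/s per hop): 3.15, 6.53333e-05, 0.0101843 ms; sum = 3.16025 ms.
End-to-end = 7.714 ms.

7.714 ms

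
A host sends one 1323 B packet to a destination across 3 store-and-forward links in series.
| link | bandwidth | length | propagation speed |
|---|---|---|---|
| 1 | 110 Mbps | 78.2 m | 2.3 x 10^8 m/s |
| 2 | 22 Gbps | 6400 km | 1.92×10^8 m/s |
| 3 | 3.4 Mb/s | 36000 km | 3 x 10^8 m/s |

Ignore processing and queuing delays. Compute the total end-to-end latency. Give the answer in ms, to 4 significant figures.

156.5 ms

L = 1323 × 8 = 10584 bits.
Transmission delays (L/R per hop): 0.0962182, 0.000481091, 3.11294 ms; sum = 3.20964 ms.
Propagation delays (d/s per hop): 0.00034, 33.3333, 120 ms; sum = 153.334 ms.
End-to-end = 156.5 ms.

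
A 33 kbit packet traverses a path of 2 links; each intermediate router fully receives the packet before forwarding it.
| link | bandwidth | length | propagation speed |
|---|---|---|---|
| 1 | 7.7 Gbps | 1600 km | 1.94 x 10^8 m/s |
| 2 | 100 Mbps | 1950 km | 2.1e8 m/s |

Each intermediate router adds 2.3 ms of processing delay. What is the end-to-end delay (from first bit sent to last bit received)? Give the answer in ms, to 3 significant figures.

L = 33000 bits.
Transmission delays (L/R per hop): 0.00428571, 0.33 ms; sum = 0.334286 ms.
Propagation delays (d/s per hop): 8.24742, 9.28571 ms; sum = 17.5331 ms.
Processing at 1 router(s): 1 × 2.3 ms = 2.3 ms.
End-to-end = 20.2 ms.

20.2 ms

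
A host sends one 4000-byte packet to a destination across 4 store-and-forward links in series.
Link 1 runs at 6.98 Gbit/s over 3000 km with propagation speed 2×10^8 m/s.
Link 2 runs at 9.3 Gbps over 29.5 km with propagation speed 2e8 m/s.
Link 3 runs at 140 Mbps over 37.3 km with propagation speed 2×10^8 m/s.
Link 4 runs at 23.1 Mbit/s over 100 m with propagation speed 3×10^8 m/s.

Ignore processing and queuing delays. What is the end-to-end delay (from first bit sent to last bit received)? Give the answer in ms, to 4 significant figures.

L = 4000 × 8 = 32000 bits.
Transmission delays (L/R per hop): 0.00458453, 0.00344086, 0.228571, 1.38528 ms; sum = 1.62188 ms.
Propagation delays (d/s per hop): 15, 0.1475, 0.1865, 0.000333333 ms; sum = 15.3343 ms.
End-to-end = 16.96 ms.

16.96 ms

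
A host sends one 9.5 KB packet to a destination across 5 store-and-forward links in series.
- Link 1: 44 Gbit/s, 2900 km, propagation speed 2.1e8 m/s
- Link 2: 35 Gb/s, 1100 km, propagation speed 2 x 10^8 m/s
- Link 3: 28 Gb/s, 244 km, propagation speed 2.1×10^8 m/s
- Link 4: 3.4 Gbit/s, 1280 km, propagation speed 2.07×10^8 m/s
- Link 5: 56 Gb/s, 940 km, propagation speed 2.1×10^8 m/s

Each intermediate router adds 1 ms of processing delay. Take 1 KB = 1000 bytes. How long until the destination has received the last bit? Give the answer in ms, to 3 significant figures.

35.2 ms

L = 76000 bits.
Transmission delays (L/R per hop): 0.00172727, 0.00217143, 0.00271429, 0.0223529, 0.00135714 ms; sum = 0.0303231 ms.
Propagation delays (d/s per hop): 13.8095, 5.5, 1.1619, 6.18357, 4.47619 ms; sum = 31.1312 ms.
Processing at 4 router(s): 4 × 1 ms = 4 ms.
End-to-end = 35.2 ms.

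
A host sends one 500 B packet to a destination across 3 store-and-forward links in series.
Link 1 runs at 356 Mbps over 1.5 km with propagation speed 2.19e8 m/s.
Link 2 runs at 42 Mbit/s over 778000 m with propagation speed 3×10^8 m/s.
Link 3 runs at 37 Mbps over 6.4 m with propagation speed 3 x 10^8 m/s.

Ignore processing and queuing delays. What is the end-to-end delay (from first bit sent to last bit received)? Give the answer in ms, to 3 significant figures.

2.81 ms

L = 500 × 8 = 4000 bits.
Transmission delays (L/R per hop): 0.011236, 0.0952381, 0.108108 ms; sum = 0.214582 ms.
Propagation delays (d/s per hop): 0.00684932, 2.59333, 2.13333e-05 ms; sum = 2.6002 ms.
End-to-end = 2.81 ms.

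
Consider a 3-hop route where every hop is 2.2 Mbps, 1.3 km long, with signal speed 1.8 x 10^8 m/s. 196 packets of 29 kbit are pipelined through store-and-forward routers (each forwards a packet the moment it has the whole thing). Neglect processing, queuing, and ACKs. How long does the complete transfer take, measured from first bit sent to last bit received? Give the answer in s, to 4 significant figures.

Per-hop transmission t_tx = L/R = 29000/2200000 = 0.0131818 s.
Per-hop propagation t_prop = 1300/180000000 = 7.22222e-06 s.
Pipeline fill: first packet needs 3·t_tx to clear all hops; remaining 195 packets each add one t_tx.
Total = (3+196-1)·t_tx + 3·t_prop = 198·0.0131818 + 3·7.22222e-06 = 2.610 s.

2.610 s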